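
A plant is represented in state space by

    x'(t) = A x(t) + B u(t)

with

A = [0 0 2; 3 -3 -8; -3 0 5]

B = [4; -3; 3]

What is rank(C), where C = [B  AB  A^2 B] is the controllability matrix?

2

AB = [[6], [-3], [3]]
A^2B = [[6], [3], [-3]]
Controllability matrix C = [B  AB  A^2B] = [[4, 6, 6], [-3, -3, 3], [3, 3, -3]]
The rows r1, r2, r3 of C are linearly dependent: r2 + r3 = 0 (check each entry), so rank(C) ≤ 2.
The 2×2 minor from rows 1, 2, columns 1, 2 is 4·(-3) - 6·(-3) = -12 - (-18) = 6 ≠ 0, so rank(C) = 2.
rank(C) = 2 < n = 3, so the pair (A, B) is not completely controllable.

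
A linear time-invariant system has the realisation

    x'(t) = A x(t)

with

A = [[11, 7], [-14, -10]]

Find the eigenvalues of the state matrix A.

det(sI - A) = s^2 - (tr A)s + det A, with tr A = 11 + (-10) = 1 and det A = 11·(-10) - 7·(-14) = -110 - (-98) = -12.
So p(s) = det(sI - A) = s^2 - s - 12.
Factor s^2 - s - 12: two numbers with sum 1 and product -12 are 4 and -3, so s^2 - s - 12 = (s - 4)(s + 3).
Hence p(s) = (s - 4) (s + 3), with roots -3, 4.
At least one eigenvalue has non-negative real part, so the system is not asymptotically stable.

-3, 4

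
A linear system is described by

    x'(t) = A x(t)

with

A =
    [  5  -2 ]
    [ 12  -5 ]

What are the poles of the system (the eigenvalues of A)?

-1, 1

det(sI - A) = s^2 - (tr A)s + det A, with tr A = 5 + (-5) = 0 and det A = 5·(-5) - (-2)·12 = -25 - (-24) = -1.
So p(s) = det(sI - A) = s^2 - 1.
Factor s^2 - 1: two numbers with sum 0 and product -1 are 1 and -1, so s^2 - 1 = (s - 1)(s + 1).
Hence p(s) = (s - 1) (s + 1), with roots -1, 1.
At least one eigenvalue has non-negative real part, so the system is not asymptotically stable.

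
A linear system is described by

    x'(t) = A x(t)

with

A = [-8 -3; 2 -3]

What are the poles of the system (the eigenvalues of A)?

-6, -5

det(sI - A) = s^2 - (tr A)s + det A, with tr A = (-8) + (-3) = -11 and det A = (-8)·(-3) - (-3)·2 = 24 - (-6) = 30.
So p(s) = det(sI - A) = s^2 + 11s + 30.
Factor s^2 + 11s + 30: two numbers with sum -11 and product 30 are -5 and -6, so s^2 + 11s + 30 = (s + 5)(s + 6).
Hence p(s) = (s + 5) (s + 6), with roots -6, -5.
All eigenvalues have negative real part, so the system is asymptotically stable.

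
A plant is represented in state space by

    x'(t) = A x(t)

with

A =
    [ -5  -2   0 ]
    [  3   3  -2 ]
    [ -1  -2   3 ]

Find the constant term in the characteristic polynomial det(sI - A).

11

Expand det(sI - A) for the 3×3 matrix.
p(s) = s^3 - s^2 - 19s + 11.
(Check: constant term = det(-A) = (-1)^3 det A = 11; coefficient of s^2 = -tr A = -1.)
The constant term is 11.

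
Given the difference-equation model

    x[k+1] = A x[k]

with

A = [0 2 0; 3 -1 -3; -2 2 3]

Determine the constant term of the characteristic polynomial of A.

6

Expand det(zI - A) for the 3×3 matrix.
p(z) = z^3 - 2z^2 - 3z + 6.
(Check: constant term = det(-A) = (-1)^3 det A = 6; coefficient of z^2 = -tr A = -2.)
The constant term is 6.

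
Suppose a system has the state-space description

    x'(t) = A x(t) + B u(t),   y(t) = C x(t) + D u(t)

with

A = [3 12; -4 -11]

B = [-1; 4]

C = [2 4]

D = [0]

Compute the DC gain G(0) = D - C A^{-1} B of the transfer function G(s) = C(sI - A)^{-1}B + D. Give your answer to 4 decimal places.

2.8000

G(0) = C(-A)^{-1}B + D = -C A^{-1} B + D.
det A = 15, so A^{-1} = (1/15)·adj(A) = [[-11/15, -4/5], [4/15, 1/5]]
A^{-1} B = [-37/15, 8/15]^T
C A^{-1} B = -14/5
G(0) = D - C A^{-1} B = 0 - (-14/5) = 14/5 ≈ 2.8000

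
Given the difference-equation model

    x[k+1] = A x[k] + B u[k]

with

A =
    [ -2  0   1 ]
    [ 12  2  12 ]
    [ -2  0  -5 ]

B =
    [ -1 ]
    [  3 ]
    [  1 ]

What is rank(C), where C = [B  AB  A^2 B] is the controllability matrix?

AB = [[3], [6], [-3]]
A^2B = [[-9], [12], [9]]
Controllability matrix C = [B  AB  A^2B] = [[-1, 3, -9], [3, 6, 12], [1, -3, 9]]
The rows r1, r2, r3 of C are linearly dependent: r1 + r3 = 0 (check each entry), so rank(C) ≤ 2.
The 2×2 minor from rows 1, 2, columns 1, 2 is (-1)·6 - 3·3 = -6 - 9 = -15 ≠ 0, so rank(C) = 2.
rank(C) = 2 < n = 3, so the pair (A, B) is not completely controllable.

2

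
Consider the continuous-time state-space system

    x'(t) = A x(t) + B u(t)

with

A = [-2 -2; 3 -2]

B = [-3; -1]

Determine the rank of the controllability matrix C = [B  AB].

2

AB = [[8], [-7]]
Controllability matrix C = [B  AB] = [[-3, 8], [-1, -7]]
det(C) = (-3)·(-7) - 8·(-1) = 21 - (-8) = 29 ≠ 0, so rank(C) = 2.
rank(C) = 2 = n, so the pair (A, B) is completely controllable.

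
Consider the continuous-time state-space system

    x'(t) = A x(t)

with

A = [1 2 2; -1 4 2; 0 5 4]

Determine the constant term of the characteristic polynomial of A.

-4

Expand det(sI - A) for the 3×3 matrix.
p(s) = s^3 - 9s^2 + 16s - 4.
(Check: constant term = det(-A) = (-1)^3 det A = -4; coefficient of s^2 = -tr A = -9.)
The constant term is -4.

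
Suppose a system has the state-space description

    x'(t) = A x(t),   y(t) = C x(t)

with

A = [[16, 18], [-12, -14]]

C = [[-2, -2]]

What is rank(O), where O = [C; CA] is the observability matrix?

CA = [[-8, -8]]
Observability matrix O = [C; CA] = [[-2, -2], [-8, -8]]
Every row of O is a scalar multiple of row 1 = [-2, -2] (multipliers 1, 4), so the rows span a one-dimensional space.
O ≠ 0, hence rank(O) = 1.
rank(O) = 1 < n = 2, so the pair (A, C) is not completely observable.

1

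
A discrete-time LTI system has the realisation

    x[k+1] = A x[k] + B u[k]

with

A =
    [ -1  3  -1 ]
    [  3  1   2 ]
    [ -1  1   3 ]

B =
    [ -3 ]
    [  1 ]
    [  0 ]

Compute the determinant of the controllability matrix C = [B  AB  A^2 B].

AB = [[6], [-8], [4]]
A^2B = [[-34], [18], [-2]]
Controllability matrix C = [B  AB  A^2B] = [[-3, 6, -34], [1, -8, 18], [0, 4, -2]]
Expanding along the first row, det(C) = (-3)·((-8)·(-2) - 18·4) - 6·(1·(-2) - 18·0) + (-34)·(1·4 - (-8)·0) = (-3)·(-56) - 6·(-2) + (-34)·4 = 44
Since det(C) ≠ 0, rank(C) = 3 and the system is completely controllable.

44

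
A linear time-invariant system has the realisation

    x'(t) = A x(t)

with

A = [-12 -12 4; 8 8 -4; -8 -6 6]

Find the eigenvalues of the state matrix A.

det(sI - A) = s^3 - (tr A)s^2 + (M11 + M22 + M33)s - det A, where Mii is the 2×2 principal minor of A obtained by deleting row i and column i.
tr A = (-12) + 8 + 6 = 2; M11 = 8·6 - (-4)·(-6) = 48 - 24 = 24; M22 = (-12)·6 - 4·(-8) = -72 - (-32) = -40; M33 = (-12)·8 - (-12)·8 = -96 - (-96) = 0; sum of minors = -16.
det A = (-12)·(8·6 - (-4)·(-6)) - (-12)·(8·6 - (-4)·(-8)) + 4·(8·(-6) - 8·(-8)) = (-12)·24 - (-12)·16 + 4·16 = -32.
So p(s) = det(sI - A) = s^3 - 2s^2 - 16s + 32.
Rational-root test: any integer root divides 32. Testing small divisors, s = 2 works: p(2) = 8 + (-8) + (-32) + 32 = 0, so (s - 2) is a factor.
Dividing, p(s) = (s - 2)(s^2 - 16).
Factor s^2 - 16: two numbers with sum 0 and product -16 are 4 and -4, so s^2 - 16 = (s - 4)(s + 4).
Hence p(s) = (s - 4) (s - 2) (s + 4), with roots -4, 2, 4.
At least one eigenvalue has non-negative real part, so the system is not asymptotically stable.

-4, 2, 4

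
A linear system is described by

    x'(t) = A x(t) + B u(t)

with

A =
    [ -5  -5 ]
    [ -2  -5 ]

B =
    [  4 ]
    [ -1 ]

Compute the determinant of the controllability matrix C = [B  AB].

-27

AB = [[-15], [-3]]
Controllability matrix C = [B  AB] = [[4, -15], [-1, -3]]
det(C) = 4·(-3) - (-15)·(-1) = -12 - 15 = -27
Since det(C) ≠ 0, rank(C) = 2 and the system is completely controllable.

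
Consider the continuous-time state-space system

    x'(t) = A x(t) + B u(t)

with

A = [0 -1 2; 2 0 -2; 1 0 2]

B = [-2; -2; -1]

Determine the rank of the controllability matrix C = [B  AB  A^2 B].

3

AB = [[0], [-2], [-4]]
A^2B = [[-6], [8], [-8]]
Controllability matrix C = [B  AB  A^2B] = [[-2, 0, -6], [-2, -2, 8], [-1, -4, -8]]
det(C) = (-2)·((-2)·(-8) - 8·(-4)) - 0·((-2)·(-8) - 8·(-1)) + (-6)·((-2)·(-4) - (-2)·(-1)) = (-2)·48 - 0·24 + (-6)·6 = -132 ≠ 0, so rank(C) = 3.
rank(C) = 3 = n, so the pair (A, B) is completely controllable.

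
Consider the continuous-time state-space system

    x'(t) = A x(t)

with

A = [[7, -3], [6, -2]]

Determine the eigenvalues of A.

det(sI - A) = s^2 - (tr A)s + det A, with tr A = 7 + (-2) = 5 and det A = 7·(-2) - (-3)·6 = -14 - (-18) = 4.
So p(s) = det(sI - A) = s^2 - 5s + 4.
Factor s^2 - 5s + 4: two numbers with sum 5 and product 4 are 4 and 1, so s^2 - 5s + 4 = (s - 4)(s - 1).
Hence p(s) = (s - 4) (s - 1), with roots 1, 4.
At least one eigenvalue has non-negative real part, so the system is not asymptotically stable.

1, 4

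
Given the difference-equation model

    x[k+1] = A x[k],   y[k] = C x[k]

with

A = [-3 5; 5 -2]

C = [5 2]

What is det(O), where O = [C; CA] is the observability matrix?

115

CA = [[-5, 21]]
Observability matrix O = [C; CA] = [[5, 2], [-5, 21]]
det(O) = 5·21 - 2·(-5) = 105 - (-10) = 115
Since det(O) ≠ 0, rank(O) = 2 and the system is completely observable.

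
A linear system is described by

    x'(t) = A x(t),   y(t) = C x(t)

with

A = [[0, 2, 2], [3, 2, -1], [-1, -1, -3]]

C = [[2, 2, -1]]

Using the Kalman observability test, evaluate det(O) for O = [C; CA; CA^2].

-81

CA = [[7, 9, 5]]
CA^2 = [[22, 27, -10]]
Observability matrix O = [C; CA; CA^2] = [[2, 2, -1], [7, 9, 5], [22, 27, -10]]
Expanding along the first row, det(O) = 2·(9·(-10) - 5·27) - 2·(7·(-10) - 5·22) + (-1)·(7·27 - 9·22) = 2·(-225) - 2·(-180) + (-1)·(-9) = -81
Since det(O) ≠ 0, rank(O) = 3 and the system is completely observable.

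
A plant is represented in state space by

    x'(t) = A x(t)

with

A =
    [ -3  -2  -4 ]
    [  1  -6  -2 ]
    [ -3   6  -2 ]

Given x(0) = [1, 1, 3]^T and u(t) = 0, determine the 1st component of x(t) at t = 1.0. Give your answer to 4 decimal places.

det(sI - A) = s^3 - (tr A)s^2 + (M11 + M22 + M33)s - det A, where Mii is the 2×2 principal minor of A obtained by deleting row i and column i.
tr A = (-3) + (-6) + (-2) = -11; M11 = (-6)·(-2) - (-2)·6 = 12 - (-12) = 24; M22 = (-3)·(-2) - (-4)·(-3) = 6 - 12 = -6; M33 = (-3)·(-6) - (-2)·1 = 18 - (-2) = 20; sum of minors = 38.
det A = (-3)·((-6)·(-2) - (-2)·6) - (-2)·(1·(-2) - (-2)·(-3)) + (-4)·(1·6 - (-6)·(-3)) = (-3)·24 - (-2)·(-8) + (-4)·(-12) = -40.
So p(s) = det(sI - A) = s^3 + 11s^2 + 38s + 40.
Rational-root test: any integer root divides 40. Testing small divisors, s = -2 works: p(-2) = -8 + 44 + (-76) + 40 = 0, so (s + 2) is a factor.
Dividing, p(s) = (s + 2)(s^2 + 9s + 20).
Factor s^2 + 9s + 20: two numbers with sum -9 and product 20 are -4 and -5, so s^2 + 9s + 20 = (s + 4)(s + 5).
Hence p(s) = (s + 2) (s + 4) (s + 5), with roots -5, -4, -2.
The eigenvalues -5, -4, -2 are distinct and real, so A is diagonalisable and x(t) = e^{At} x(0) = V diag(e^{λ_i t}) V^{-1} x(0), where the columns of V are the eigenvectors.
λ = -5: A - (-5)I = [[2, -2, -4], [1, -1, -2], [-3, 6, 3]]. v must be orthogonal to every row; (row 1) × (row 3) = [18, 6, 6], so take v_1 = [-3, -1, -1]^T.
λ = -4: A - (-4)I = [[1, -2, -4], [1, -2, -2], [-3, 6, 2]]. v must be orthogonal to every row; (row 1) × (row 2) = [-4, -2, 0], so take v_2 = [-2, -1, 0]^T.
λ = -2: A - (-2)I = [[-1, -2, -4], [1, -4, -2], [-3, 6, 0]]. v must be orthogonal to every row; (row 1) × (row 2) = [-12, -6, 6], so take v_3 = [-2, -1, 1]^T.
V = [v_1 v_2 v_3] = [[-3, -2, -2], [-1, -1, -1], [-1, 0, 1]] has det V = 1, so V^{-1} = adj(V)/det V = [[-1, 2, 0], [2, -5, -1], [-1, 2, 1]].
Modal coordinates z(0) = V^{-1} x(0): (-1)·1 + 2·1 + 0·3 = 1; 2·1 + (-5)·1 + (-1)·3 = -6; (-1)·1 + 2·1 + 1·3 = 4; so z(0) = [1, -6, 4]^T.
x_1(t) = Σ_i (v_i)_1 · z_i(0) · e^{λ_i t} (row 1 of V times the modal terms).
x_1(1.0) = (-3)·1·e^{-5·1.0} + (-2)·(-6)·e^{-4·1.0} + (-2)·4·e^{-2·1.0} = (-3)·0.006738 + 12·0.018316 + (-8)·0.135335 = -0.8831.

-0.8831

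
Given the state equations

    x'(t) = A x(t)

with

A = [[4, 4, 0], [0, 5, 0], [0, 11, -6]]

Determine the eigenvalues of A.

det(sI - A) = s^3 - (tr A)s^2 + (M11 + M22 + M33)s - det A, where Mii is the 2×2 principal minor of A obtained by deleting row i and column i.
tr A = 4 + 5 + (-6) = 3; M11 = 5·(-6) - 0·11 = -30 - 0 = -30; M22 = 4·(-6) - 0·0 = -24 - 0 = -24; M33 = 4·5 - 4·0 = 20 - 0 = 20; sum of minors = -34.
det A = 4·(5·(-6) - 0·11) - 4·(0·(-6) - 0·0) + 0·(0·11 - 5·0) = 4·(-30) - 4·0 + 0·0 = -120.
So p(s) = det(sI - A) = s^3 - 3s^2 - 34s + 120.
Rational-root test: any integer root divides 120. Testing small divisors, s = 4 works: p(4) = 64 + (-48) + (-136) + 120 = 0, so (s - 4) is a factor.
Dividing, p(s) = (s - 4)(s^2 + s - 30).
Factor s^2 + s - 30: two numbers with sum -1 and product -30 are 5 and -6, so s^2 + s - 30 = (s - 5)(s + 6).
Hence p(s) = (s - 5) (s - 4) (s + 6), with roots -6, 4, 5.
At least one eigenvalue has non-negative real part, so the system is not asymptotically stable.

-6, 4, 5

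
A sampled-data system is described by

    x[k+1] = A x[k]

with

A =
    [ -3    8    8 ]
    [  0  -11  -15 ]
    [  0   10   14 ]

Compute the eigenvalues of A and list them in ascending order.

det(zI - A) = z^3 - (tr A)z^2 + (M11 + M22 + M33)z - det A, where Mii is the 2×2 principal minor of A obtained by deleting row i and column i.
tr A = (-3) + (-11) + 14 = 0; M11 = (-11)·14 - (-15)·10 = -154 - (-150) = -4; M22 = (-3)·14 - 8·0 = -42 - 0 = -42; M33 = (-3)·(-11) - 8·0 = 33 - 0 = 33; sum of minors = -13.
det A = (-3)·((-11)·14 - (-15)·10) - 8·(0·14 - (-15)·0) + 8·(0·10 - (-11)·0) = (-3)·(-4) - 8·0 + 8·0 = 12.
So p(z) = det(zI - A) = z^3 - 13z - 12.
Rational-root test: any integer root divides -12. Testing small divisors, z = -1 works: p(-1) = -1 + 0 + 13 + (-12) = 0, so (z + 1) is a factor.
Dividing, p(z) = (z + 1)(z^2 - z - 12).
Factor z^2 - z - 12: two numbers with sum 1 and product -12 are 4 and -3, so z^2 - z - 12 = (z - 4)(z + 3).
Hence p(z) = (z - 4) (z + 1) (z + 3), with roots -3, -1, 4.

-3, -1, 4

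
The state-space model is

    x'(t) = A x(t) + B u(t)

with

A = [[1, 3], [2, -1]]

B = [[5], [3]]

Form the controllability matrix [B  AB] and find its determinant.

-7

AB = [[14], [7]]
Controllability matrix C = [B  AB] = [[5, 14], [3, 7]]
det(C) = 5·7 - 14·3 = 35 - 42 = -7
Since det(C) ≠ 0, rank(C) = 2 and the system is completely controllable.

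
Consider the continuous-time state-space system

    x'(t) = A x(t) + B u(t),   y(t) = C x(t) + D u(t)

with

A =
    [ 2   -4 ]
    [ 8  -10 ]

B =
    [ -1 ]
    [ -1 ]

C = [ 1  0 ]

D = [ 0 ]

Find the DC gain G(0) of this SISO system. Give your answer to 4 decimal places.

G(0) = C(-A)^{-1}B + D = -C A^{-1} B + D.
det A = 12, so A^{-1} = (1/12)·adj(A) = [[-5/6, 1/3], [-2/3, 1/6]]
A^{-1} B = [1/2, 1/2]^T
C A^{-1} B = 1/2
G(0) = D - C A^{-1} B = 0 - (1/2) = -1/2 ≈ -0.5000

-0.5000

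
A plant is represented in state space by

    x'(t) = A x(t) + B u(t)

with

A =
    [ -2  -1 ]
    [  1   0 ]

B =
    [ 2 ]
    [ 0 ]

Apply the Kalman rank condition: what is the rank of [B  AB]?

AB = [[-4], [2]]
Controllability matrix C = [B  AB] = [[2, -4], [0, 2]]
det(C) = 2·2 - (-4)·0 = 4 - 0 = 4 ≠ 0, so rank(C) = 2.
rank(C) = 2 = n, so the pair (A, B) is completely controllable.

2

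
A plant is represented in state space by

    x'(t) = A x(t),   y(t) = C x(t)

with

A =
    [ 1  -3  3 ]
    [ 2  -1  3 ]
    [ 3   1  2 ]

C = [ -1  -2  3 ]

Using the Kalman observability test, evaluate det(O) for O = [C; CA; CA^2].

CA = [[4, 8, -3]]
CA^2 = [[11, -23, 30]]
Observability matrix O = [C; CA; CA^2] = [[-1, -2, 3], [4, 8, -3], [11, -23, 30]]
Expanding along the first row, det(O) = (-1)·(8·30 - (-3)·(-23)) - (-2)·(4·30 - (-3)·11) + 3·(4·(-23) - 8·11) = (-1)·171 - (-2)·153 + 3·(-180) = -405
Since det(O) ≠ 0, rank(O) = 3 and the system is completely observable.

-405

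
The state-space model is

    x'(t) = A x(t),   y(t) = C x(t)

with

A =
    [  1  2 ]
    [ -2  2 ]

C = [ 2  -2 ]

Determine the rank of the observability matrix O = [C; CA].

CA = [[6, 0]]
Observability matrix O = [C; CA] = [[2, -2], [6, 0]]
det(O) = 2·0 - (-2)·6 = 0 - (-12) = 12 ≠ 0, so rank(O) = 2.
rank(O) = 2 = n, so the pair (A, C) is completely observable.

2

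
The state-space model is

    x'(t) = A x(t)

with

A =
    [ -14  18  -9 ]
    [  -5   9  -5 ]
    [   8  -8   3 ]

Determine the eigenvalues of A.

det(sI - A) = s^3 - (tr A)s^2 + (M11 + M22 + M33)s - det A, where Mii is the 2×2 principal minor of A obtained by deleting row i and column i.
tr A = (-14) + 9 + 3 = -2; M11 = 9·3 - (-5)·(-8) = 27 - 40 = -13; M22 = (-14)·3 - (-9)·8 = -42 - (-72) = 30; M33 = (-14)·9 - 18·(-5) = -126 - (-90) = -36; sum of minors = -19.
det A = (-14)·(9·3 - (-5)·(-8)) - 18·((-5)·3 - (-5)·8) + (-9)·((-5)·(-8) - 9·8) = (-14)·(-13) - 18·25 + (-9)·(-32) = 20.
So p(s) = det(sI - A) = s^3 + 2s^2 - 19s - 20.
Rational-root test: any integer root divides -20. Testing small divisors, s = -1 works: p(-1) = -1 + 2 + 19 + (-20) = 0, so (s + 1) is a factor.
Dividing, p(s) = (s + 1)(s^2 + s - 20).
Factor s^2 + s - 20: two numbers with sum -1 and product -20 are 4 and -5, so s^2 + s - 20 = (s - 4)(s + 5).
Hence p(s) = (s - 4) (s + 1) (s + 5), with roots -5, -1, 4.
At least one eigenvalue has non-negative real part, so the system is not asymptotically stable.

-5, -1, 4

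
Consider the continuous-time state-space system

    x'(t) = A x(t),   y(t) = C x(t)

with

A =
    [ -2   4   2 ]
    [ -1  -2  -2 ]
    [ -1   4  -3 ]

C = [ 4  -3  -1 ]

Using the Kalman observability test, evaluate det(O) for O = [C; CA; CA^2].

CA = [[-4, 18, 17]]
CA^2 = [[-27, 16, -95]]
Observability matrix O = [C; CA; CA^2] = [[4, -3, -1], [-4, 18, 17], [-27, 16, -95]]
Expanding along the first row, det(O) = 4·(18·(-95) - 17·16) - (-3)·((-4)·(-95) - 17·(-27)) + (-1)·((-4)·16 - 18·(-27)) = 4·(-1982) - (-3)·839 + (-1)·422 = -5833
Since det(O) ≠ 0, rank(O) = 3 and the system is completely observable.

-5833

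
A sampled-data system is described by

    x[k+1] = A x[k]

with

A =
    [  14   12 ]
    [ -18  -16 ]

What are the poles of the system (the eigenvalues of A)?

det(zI - A) = z^2 - (tr A)z + det A, with tr A = 14 + (-16) = -2 and det A = 14·(-16) - 12·(-18) = -224 - (-216) = -8.
So p(z) = det(zI - A) = z^2 + 2z - 8.
Factor z^2 + 2z - 8: two numbers with sum -2 and product -8 are 2 and -4, so z^2 + 2z - 8 = (z - 2)(z + 4).
Hence p(z) = (z - 2) (z + 4), with roots -4, 2.

-4, 2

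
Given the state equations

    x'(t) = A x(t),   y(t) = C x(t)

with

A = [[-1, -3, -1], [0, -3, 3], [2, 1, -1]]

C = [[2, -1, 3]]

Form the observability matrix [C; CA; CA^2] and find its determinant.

CA = [[4, 0, -8]]
CA^2 = [[-20, -20, 4]]
Observability matrix O = [C; CA; CA^2] = [[2, -1, 3], [4, 0, -8], [-20, -20, 4]]
Expanding along the first row, det(O) = 2·(0·4 - (-8)·(-20)) - (-1)·(4·4 - (-8)·(-20)) + 3·(4·(-20) - 0·(-20)) = 2·(-160) - (-1)·(-144) + 3·(-80) = -704
Since det(O) ≠ 0, rank(O) = 3 and the system is completely observable.

-704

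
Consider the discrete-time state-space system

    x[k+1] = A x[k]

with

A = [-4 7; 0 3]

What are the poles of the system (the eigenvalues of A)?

-4, 3

det(zI - A) = z^2 - (tr A)z + det A, with tr A = (-4) + 3 = -1 and det A = (-4)·3 - 7·0 = -12 - 0 = -12.
So p(z) = det(zI - A) = z^2 + z - 12.
Factor z^2 + z - 12: two numbers with sum -1 and product -12 are 3 and -4, so z^2 + z - 12 = (z - 3)(z + 4).
Hence p(z) = (z - 3) (z + 4), with roots -4, 3.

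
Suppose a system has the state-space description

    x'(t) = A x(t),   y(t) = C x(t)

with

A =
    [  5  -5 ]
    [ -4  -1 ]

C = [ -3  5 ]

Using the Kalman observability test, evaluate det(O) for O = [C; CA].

CA = [[-35, 10]]
Observability matrix O = [C; CA] = [[-3, 5], [-35, 10]]
det(O) = (-3)·10 - 5·(-35) = -30 - (-175) = 145
Since det(O) ≠ 0, rank(O) = 2 and the system is completely observable.

145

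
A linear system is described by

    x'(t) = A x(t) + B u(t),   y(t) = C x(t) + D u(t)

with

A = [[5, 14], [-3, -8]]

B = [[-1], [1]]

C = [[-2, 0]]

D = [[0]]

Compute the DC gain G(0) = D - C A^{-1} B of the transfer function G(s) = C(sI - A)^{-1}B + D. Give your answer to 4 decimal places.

-6.0000

G(0) = C(-A)^{-1}B + D = -C A^{-1} B + D.
det A = 2, so A^{-1} = (1/2)·adj(A) = [[-4, -7], [3/2, 5/2]]
A^{-1} B = [-3, 1]^T
C A^{-1} B = 6
G(0) = D - C A^{-1} B = 0 - (6) = -6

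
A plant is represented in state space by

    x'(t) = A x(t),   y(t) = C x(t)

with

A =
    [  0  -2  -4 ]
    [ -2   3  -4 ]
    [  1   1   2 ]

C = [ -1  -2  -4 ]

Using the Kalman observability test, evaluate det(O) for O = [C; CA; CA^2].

-560

CA = [[0, -8, 4]]
CA^2 = [[20, -20, 40]]
Observability matrix O = [C; CA; CA^2] = [[-1, -2, -4], [0, -8, 4], [20, -20, 40]]
Expanding along the first row, det(O) = (-1)·((-8)·40 - 4·(-20)) - (-2)·(0·40 - 4·20) + (-4)·(0·(-20) - (-8)·20) = (-1)·(-240) - (-2)·(-80) + (-4)·160 = -560
Since det(O) ≠ 0, rank(O) = 3 and the system is completely observable.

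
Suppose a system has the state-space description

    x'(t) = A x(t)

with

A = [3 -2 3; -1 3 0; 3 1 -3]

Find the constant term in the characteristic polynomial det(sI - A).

51

Expand det(sI - A) for the 3×3 matrix.
p(s) = s^3 - 3s^2 - 20s + 51.
(Check: constant term = det(-A) = (-1)^3 det A = 51; coefficient of s^2 = -tr A = -3.)
The constant term is 51.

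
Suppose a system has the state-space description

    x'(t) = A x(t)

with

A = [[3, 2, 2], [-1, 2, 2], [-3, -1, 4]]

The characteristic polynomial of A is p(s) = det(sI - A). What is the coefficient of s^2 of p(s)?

Expand det(sI - A) for the 3×3 matrix.
p(s) = s^3 - 9s^2 + 36s - 40.
(Check: constant term = det(-A) = (-1)^3 det A = -40; coefficient of s^2 = -tr A = -9.)
The coefficient of s^2 is -9.

-9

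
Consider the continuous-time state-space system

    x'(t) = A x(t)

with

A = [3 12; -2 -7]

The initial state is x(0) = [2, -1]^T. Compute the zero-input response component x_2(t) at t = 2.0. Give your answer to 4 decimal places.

-0.0025

det(sI - A) = s^2 - (tr A)s + det A, with tr A = 3 + (-7) = -4 and det A = 3·(-7) - 12·(-2) = -21 - (-24) = 3.
So p(s) = det(sI - A) = s^2 + 4s + 3.
Factor s^2 + 4s + 3: two numbers with sum -4 and product 3 are -1 and -3, so s^2 + 4s + 3 = (s + 1)(s + 3).
Hence p(s) = (s + 1) (s + 3), with roots -3, -1.
The eigenvalues -3, -1 are distinct and real, so A is diagonalisable and x(t) = e^{At} x(0) = V diag(e^{λ_i t}) V^{-1} x(0), where the columns of V are the eigenvectors.
λ = -3: A - (-3)I = [[6, 12], [-2, -4]]. Row 1 gives 6·v1 + 12·v2 = 0, so take v_1 = [-2, 1]^T.
λ = -1: A - (-1)I = [[4, 12], [-2, -6]]. Row 1 gives 4·v1 + 12·v2 = 0, so take v_2 = [-3, 1]^T.
V = [v_1 v_2] = [[-2, -3], [1, 1]] has det V = 1, so V^{-1} = adj(V)/det V = [[1, 3], [-1, -2]].
Modal coordinates z(0) = V^{-1} x(0): 1·2 + 3·(-1) = -1; (-1)·2 + (-2)·(-1) = 0; so z(0) = [-1, 0]^T.
x_2(t) = Σ_i (v_i)_2 · z_i(0) · e^{λ_i t} (row 2 of V times the modal terms).
x_2(2.0) = 1·(-1)·e^{-3·2.0} + 1·0·e^{-1·2.0} = (-1)·0.002479 + 0·0.135335 = -0.0025.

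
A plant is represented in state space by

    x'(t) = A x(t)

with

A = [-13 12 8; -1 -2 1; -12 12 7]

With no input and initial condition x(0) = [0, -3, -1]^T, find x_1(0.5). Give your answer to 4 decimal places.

det(sI - A) = s^3 - (tr A)s^2 + (M11 + M22 + M33)s - det A, where Mii is the 2×2 principal minor of A obtained by deleting row i and column i.
tr A = (-13) + (-2) + 7 = -8; M11 = (-2)·7 - 1·12 = -14 - 12 = -26; M22 = (-13)·7 - 8·(-12) = -91 - (-96) = 5; M33 = (-13)·(-2) - 12·(-1) = 26 - (-12) = 38; sum of minors = 17.
det A = (-13)·((-2)·7 - 1·12) - 12·((-1)·7 - 1·(-12)) + 8·((-1)·12 - (-2)·(-12)) = (-13)·(-26) - 12·5 + 8·(-36) = -10.
So p(s) = det(sI - A) = s^3 + 8s^2 + 17s + 10.
Rational-root test: any integer root divides 10. Testing small divisors, s = -1 works: p(-1) = -1 + 8 + (-17) + 10 = 0, so (s + 1) is a factor.
Dividing, p(s) = (s + 1)(s^2 + 7s + 10).
Factor s^2 + 7s + 10: two numbers with sum -7 and product 10 are -2 and -5, so s^2 + 7s + 10 = (s + 2)(s + 5).
Hence p(s) = (s + 1) (s + 2) (s + 5), with roots -5, -2, -1.
The eigenvalues -5, -2, -1 are distinct and real, so A is diagonalisable and x(t) = e^{At} x(0) = V diag(e^{λ_i t}) V^{-1} x(0), where the columns of V are the eigenvectors.
λ = -5: A - (-5)I = [[-8, 12, 8], [-1, 3, 1], [-12, 12, 12]]. v must be orthogonal to every row; (row 1) × (row 2) = [-12, 0, -12], so take v_1 = [1, 0, 1]^T.
λ = -2: A - (-2)I = [[-11, 12, 8], [-1, 0, 1], [-12, 12, 9]]. v must be orthogonal to every row; (row 1) × (row 2) = [12, 3, 12], so take v_2 = [4, 1, 4]^T.
λ = -1: A - (-1)I = [[-12, 12, 8], [-1, -1, 1], [-12, 12, 8]]. v must be orthogonal to every row; (row 1) × (row 2) = [20, 4, 24], so take v_3 = [5, 1, 6]^T.
V = [v_1 v_2 v_3] = [[1, 4, 5], [0, 1, 1], [1, 4, 6]] has det V = 1, so V^{-1} = adj(V)/det V = [[2, -4, -1], [1, 1, -1], [-1, 0, 1]].
Modal coordinates z(0) = V^{-1} x(0): 2·0 + (-4)·(-3) + (-1)·(-1) = 13; 1·0 + 1·(-3) + (-1)·(-1) = -2; (-1)·0 + 0·(-3) + 1·(-1) = -1; so z(0) = [13, -2, -1]^T.
x_1(t) = Σ_i (v_i)_1 · z_i(0) · e^{λ_i t} (row 1 of V times the modal terms).
x_1(0.5) = 1·13·e^{-5·0.5} + 4·(-2)·e^{-2·0.5} + 5·(-1)·e^{-1·0.5} = 13·0.082085 + (-8)·0.367879 + (-5)·0.606531 = -4.9086.

-4.9086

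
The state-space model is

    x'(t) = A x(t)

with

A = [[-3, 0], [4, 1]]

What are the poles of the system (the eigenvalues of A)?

-3, 1

det(sI - A) = s^2 - (tr A)s + det A, with tr A = (-3) + 1 = -2 and det A = (-3)·1 - 0·4 = -3 - 0 = -3.
So p(s) = det(sI - A) = s^2 + 2s - 3.
Factor s^2 + 2s - 3: two numbers with sum -2 and product -3 are 1 and -3, so s^2 + 2s - 3 = (s - 1)(s + 3).
Hence p(s) = (s - 1) (s + 3), with roots -3, 1.
At least one eigenvalue has non-negative real part, so the system is not asymptotically stable.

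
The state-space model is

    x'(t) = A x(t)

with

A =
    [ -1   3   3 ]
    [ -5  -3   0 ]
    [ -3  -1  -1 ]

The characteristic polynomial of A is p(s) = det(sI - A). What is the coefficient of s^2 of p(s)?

5

Expand det(sI - A) for the 3×3 matrix.
p(s) = s^3 + 5s^2 + 31s + 30.
(Check: constant term = det(-A) = (-1)^3 det A = 30; coefficient of s^2 = -tr A = 5.)
The coefficient of s^2 is 5.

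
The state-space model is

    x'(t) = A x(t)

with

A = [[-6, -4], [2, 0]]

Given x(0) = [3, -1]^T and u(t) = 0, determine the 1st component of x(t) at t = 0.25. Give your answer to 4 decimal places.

det(sI - A) = s^2 - (tr A)s + det A, with tr A = (-6) + 0 = -6 and det A = (-6)·0 - (-4)·2 = 0 - (-8) = 8.
So p(s) = det(sI - A) = s^2 + 6s + 8.
Factor s^2 + 6s + 8: two numbers with sum -6 and product 8 are -2 and -4, so s^2 + 6s + 8 = (s + 2)(s + 4).
Hence p(s) = (s + 2) (s + 4), with roots -4, -2.
The eigenvalues -4, -2 are distinct and real, so A is diagonalisable and x(t) = e^{At} x(0) = V diag(e^{λ_i t}) V^{-1} x(0), where the columns of V are the eigenvectors.
λ = -4: A - (-4)I = [[-2, -4], [2, 4]]. Row 1 gives (-2)·v1 + (-4)·v2 = 0, so take v_1 = [-2, 1]^T.
λ = -2: A - (-2)I = [[-4, -4], [2, 2]]. Row 1 gives (-4)·v1 + (-4)·v2 = 0, so take v_2 = [-1, 1]^T.
V = [v_1 v_2] = [[-2, -1], [1, 1]] has det V = -1, so V^{-1} = adj(V)/det V = [[-1, -1], [1, 2]].
Modal coordinates z(0) = V^{-1} x(0): (-1)·3 + (-1)·(-1) = -2; 1·3 + 2·(-1) = 1; so z(0) = [-2, 1]^T.
x_1(t) = Σ_i (v_i)_1 · z_i(0) · e^{λ_i t} (row 1 of V times the modal terms).
x_1(0.25) = (-2)·(-2)·e^{-4·0.25} + (-1)·1·e^{-2·0.25} = 4·0.367879 + (-1)·0.606531 = 0.8650.

0.8650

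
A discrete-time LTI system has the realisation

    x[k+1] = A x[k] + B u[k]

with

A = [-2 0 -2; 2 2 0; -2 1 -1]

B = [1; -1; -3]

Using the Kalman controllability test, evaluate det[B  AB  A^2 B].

AB = [[4], [0], [0]]
A^2B = [[-8], [8], [-8]]
Controllability matrix C = [B  AB  A^2B] = [[1, 4, -8], [-1, 0, 8], [-3, 0, -8]]
Expanding along the first row, det(C) = 1·(0·(-8) - 8·0) - 4·((-1)·(-8) - 8·(-3)) + (-8)·((-1)·0 - 0·(-3)) = 1·0 - 4·32 + (-8)·0 = -128
Since det(C) ≠ 0, rank(C) = 3 and the system is completely controllable.

-128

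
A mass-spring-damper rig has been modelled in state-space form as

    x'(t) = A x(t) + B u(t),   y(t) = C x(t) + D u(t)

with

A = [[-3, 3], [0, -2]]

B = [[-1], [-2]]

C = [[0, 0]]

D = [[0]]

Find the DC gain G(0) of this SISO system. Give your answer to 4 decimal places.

G(0) = C(-A)^{-1}B + D = -C A^{-1} B + D.
det A = 6, so A^{-1} = (1/6)·adj(A) = [[-1/3, -1/2], [0, -1/2]]
A^{-1} B = [4/3, 1]^T
C A^{-1} B = 0
G(0) = D - C A^{-1} B = 0 - (0) = 0

0.0000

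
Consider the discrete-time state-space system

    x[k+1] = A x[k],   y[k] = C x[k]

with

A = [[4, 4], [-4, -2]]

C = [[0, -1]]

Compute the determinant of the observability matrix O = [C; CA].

4

CA = [[4, 2]]
Observability matrix O = [C; CA] = [[0, -1], [4, 2]]
det(O) = 0·2 - (-1)·4 = 0 - (-4) = 4
Since det(O) ≠ 0, rank(O) = 2 and the system is completely observable.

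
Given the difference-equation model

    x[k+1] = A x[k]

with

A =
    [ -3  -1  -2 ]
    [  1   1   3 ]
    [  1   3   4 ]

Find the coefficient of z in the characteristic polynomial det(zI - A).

-17

Expand det(zI - A) for the 3×3 matrix.
p(z) = z^3 - 2z^2 - 17z - 12.
(Check: constant term = det(-A) = (-1)^3 det A = -12; coefficient of z^2 = -tr A = -2.)
The coefficient of z is -17.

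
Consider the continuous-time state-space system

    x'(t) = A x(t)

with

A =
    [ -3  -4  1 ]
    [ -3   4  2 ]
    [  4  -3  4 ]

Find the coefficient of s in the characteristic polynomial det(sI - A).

Expand det(sI - A) for the 3×3 matrix.
p(s) = s^3 - 5s^2 - 18s + 153.
(Check: constant term = det(-A) = (-1)^3 det A = 153; coefficient of s^2 = -tr A = -5.)
The coefficient of s is -18.

-18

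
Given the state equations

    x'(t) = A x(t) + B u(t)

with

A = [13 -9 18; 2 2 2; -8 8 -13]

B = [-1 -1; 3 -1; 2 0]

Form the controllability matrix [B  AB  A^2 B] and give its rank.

2

AB = [[-4, -4], [8, -4], [6, 0]]
A^2B = [[-16, -16], [20, -16], [18, 0]]
Controllability matrix C = [B  AB  A^2B] = [[-1, -1, -4, -4, -16, -16], [3, -1, 8, -4, 20, -16], [2, 0, 6, 0, 18, 0]]
The rows r1, r2, r3 of C are linearly dependent: r1 - r2 + 2·r3 = 0 (check each entry), so rank(C) ≤ 2.
The 2×2 minor from rows 1, 2, columns 1, 2 is (-1)·(-1) - (-1)·3 = 1 - (-3) = 4 ≠ 0, so rank(C) = 2.
rank(C) = 2 < n = 3, so the pair (A, B) is not completely controllable.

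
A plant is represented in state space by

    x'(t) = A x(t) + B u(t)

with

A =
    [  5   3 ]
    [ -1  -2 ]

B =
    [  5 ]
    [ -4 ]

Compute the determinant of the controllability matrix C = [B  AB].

AB = [[13], [3]]
Controllability matrix C = [B  AB] = [[5, 13], [-4, 3]]
det(C) = 5·3 - 13·(-4) = 15 - (-52) = 67
Since det(C) ≠ 0, rank(C) = 2 and the system is completely controllable.

67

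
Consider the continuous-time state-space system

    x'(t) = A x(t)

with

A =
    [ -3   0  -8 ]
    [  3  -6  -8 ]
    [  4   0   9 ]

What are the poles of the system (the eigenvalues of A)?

det(sI - A) = s^3 - (tr A)s^2 + (M11 + M22 + M33)s - det A, where Mii is the 2×2 principal minor of A obtained by deleting row i and column i.
tr A = (-3) + (-6) + 9 = 0; M11 = (-6)·9 - (-8)·0 = -54 - 0 = -54; M22 = (-3)·9 - (-8)·4 = -27 - (-32) = 5; M33 = (-3)·(-6) - 0·3 = 18 - 0 = 18; sum of minors = -31.
det A = (-3)·((-6)·9 - (-8)·0) - 0·(3·9 - (-8)·4) + (-8)·(3·0 - (-6)·4) = (-3)·(-54) - 0·59 + (-8)·24 = -30.
So p(s) = det(sI - A) = s^3 - 31s + 30.
Rational-root test: any integer root divides 30. Testing small divisors, s = 1 works: p(1) = 1 + 0 + (-31) + 30 = 0, so (s - 1) is a factor.
Dividing, p(s) = (s - 1)(s^2 + s - 30).
Factor s^2 + s - 30: two numbers with sum -1 and product -30 are 5 and -6, so s^2 + s - 30 = (s - 5)(s + 6).
Hence p(s) = (s - 5) (s - 1) (s + 6), with roots -6, 1, 5.
At least one eigenvalue has non-negative real part, so the system is not asymptotically stable.

-6, 1, 5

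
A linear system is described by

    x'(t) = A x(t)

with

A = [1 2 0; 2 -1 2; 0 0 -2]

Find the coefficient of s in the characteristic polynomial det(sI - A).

-5

Expand det(sI - A) for the 3×3 matrix.
p(s) = s^3 + 2s^2 - 5s - 10.
(Check: constant term = det(-A) = (-1)^3 det A = -10; coefficient of s^2 = -tr A = 2.)
The coefficient of s is -5.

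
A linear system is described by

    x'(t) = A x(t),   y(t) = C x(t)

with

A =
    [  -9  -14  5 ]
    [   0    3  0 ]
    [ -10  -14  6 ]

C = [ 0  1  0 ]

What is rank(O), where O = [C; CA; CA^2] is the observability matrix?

CA = [[0, 3, 0]]
CA^2 = [[0, 9, 0]]
Observability matrix O = [C; CA; CA^2] = [[0, 1, 0], [0, 3, 0], [0, 9, 0]]
Every row of O is a scalar multiple of row 1 = [0, 1, 0] (multipliers 1, 3, 9), so the rows span a one-dimensional space.
O ≠ 0, hence rank(O) = 1.
rank(O) = 1 < n = 3, so the pair (A, C) is not completely observable.

1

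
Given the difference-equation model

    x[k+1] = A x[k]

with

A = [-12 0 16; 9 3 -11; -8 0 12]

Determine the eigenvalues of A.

det(zI - A) = z^3 - (tr A)z^2 + (M11 + M22 + M33)z - det A, where Mii is the 2×2 principal minor of A obtained by deleting row i and column i.
tr A = (-12) + 3 + 12 = 3; M11 = 3·12 - (-11)·0 = 36 - 0 = 36; M22 = (-12)·12 - 16·(-8) = -144 - (-128) = -16; M33 = (-12)·3 - 0·9 = -36 - 0 = -36; sum of minors = -16.
det A = (-12)·(3·12 - (-11)·0) - 0·(9·12 - (-11)·(-8)) + 16·(9·0 - 3·(-8)) = (-12)·36 - 0·20 + 16·24 = -48.
So p(z) = det(zI - A) = z^3 - 3z^2 - 16z + 48.
Rational-root test: any integer root divides 48. Testing small divisors, z = 3 works: p(3) = 27 + (-27) + (-48) + 48 = 0, so (z - 3) is a factor.
Dividing, p(z) = (z - 3)(z^2 - 16).
Factor z^2 - 16: two numbers with sum 0 and product -16 are 4 and -4, so z^2 - 16 = (z - 4)(z + 4).
Hence p(z) = (z - 4) (z - 3) (z + 4), with roots -4, 3, 4.

-4, 3, 4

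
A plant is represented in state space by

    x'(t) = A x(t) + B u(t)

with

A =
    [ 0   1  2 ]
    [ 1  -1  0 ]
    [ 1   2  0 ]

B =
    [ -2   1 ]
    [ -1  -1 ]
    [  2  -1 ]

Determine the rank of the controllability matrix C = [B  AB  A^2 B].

AB = [[3, -3], [-1, 2], [-4, -1]]
A^2B = [[-9, 0], [4, -5], [1, 1]]
Controllability matrix C = [B  AB  A^2B] = [[-2, 1, 3, -3, -9, 0], [-1, -1, -1, 2, 4, -5], [2, -1, -4, -1, 1, 1]]
Take the 3×3 submatrix of C formed by columns 1, 2, 3: [[-2, 1, 3], [-1, -1, -1], [2, -1, -4]]. Its determinant is (-2)·((-1)·(-4) - (-1)·(-1)) - 1·((-1)·(-4) - (-1)·2) + 3·((-1)·(-1) - (-1)·2) = (-2)·3 - 1·6 + 3·3 = -3 ≠ 0.
So rank(C) ≥ 3; since C has 3 rows, rank(C) = 3.
rank(C) = 3 = n, so the pair (A, B) is completely controllable.

3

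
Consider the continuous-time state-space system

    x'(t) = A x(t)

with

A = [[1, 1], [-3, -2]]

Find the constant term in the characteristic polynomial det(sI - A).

For a 2×2 matrix, det(sI - A) = s^2 - (tr A)s + det A.
tr A = -1, det A = 1.
So p(s) = s^2 + s + 1.
The constant term is 1.

1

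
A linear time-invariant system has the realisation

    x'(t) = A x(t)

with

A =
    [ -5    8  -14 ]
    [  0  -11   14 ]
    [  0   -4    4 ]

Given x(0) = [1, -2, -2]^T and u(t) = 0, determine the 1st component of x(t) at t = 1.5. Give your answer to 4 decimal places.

0.0237

det(sI - A) = s^3 - (tr A)s^2 + (M11 + M22 + M33)s - det A, where Mii is the 2×2 principal minor of A obtained by deleting row i and column i.
tr A = (-5) + (-11) + 4 = -12; M11 = (-11)·4 - 14·(-4) = -44 - (-56) = 12; M22 = (-5)·4 - (-14)·0 = -20 - 0 = -20; M33 = (-5)·(-11) - 8·0 = 55 - 0 = 55; sum of minors = 47.
det A = (-5)·((-11)·4 - 14·(-4)) - 8·(0·4 - 14·0) + (-14)·(0·(-4) - (-11)·0) = (-5)·12 - 8·0 + (-14)·0 = -60.
So p(s) = det(sI - A) = s^3 + 12s^2 + 47s + 60.
Rational-root test: any integer root divides 60. Testing small divisors, s = -3 works: p(-3) = -27 + 108 + (-141) + 60 = 0, so (s + 3) is a factor.
Dividing, p(s) = (s + 3)(s^2 + 9s + 20).
Factor s^2 + 9s + 20: two numbers with sum -9 and product 20 are -4 and -5, so s^2 + 9s + 20 = (s + 4)(s + 5).
Hence p(s) = (s + 3) (s + 4) (s + 5), with roots -5, -4, -3.
The eigenvalues -5, -4, -3 are distinct and real, so A is diagonalisable and x(t) = e^{At} x(0) = V diag(e^{λ_i t}) V^{-1} x(0), where the columns of V are the eigenvectors.
λ = -5: A - (-5)I = [[0, 8, -14], [0, -6, 14], [0, -4, 9]]. v must be orthogonal to every row; (row 1) × (row 2) = [28, 0, 0], so take v_1 = [1, 0, 0]^T.
λ = -4: A - (-4)I = [[-1, 8, -14], [0, -7, 14], [0, -4, 8]]. v must be orthogonal to every row; (row 1) × (row 2) = [14, 14, 7], so take v_2 = [2, 2, 1]^T.
λ = -3: A - (-3)I = [[-2, 8, -14], [0, -8, 14], [0, -4, 7]]. v must be orthogonal to every row; (row 1) × (row 2) = [0, 28, 16], so take v_3 = [0, -7, -4]^T.
V = [v_1 v_2 v_3] = [[1, 2, 0], [0, 2, -7], [0, 1, -4]] has det V = -1, so V^{-1} = adj(V)/det V = [[1, -8, 14], [0, 4, -7], [0, 1, -2]].
Modal coordinates z(0) = V^{-1} x(0): 1·1 + (-8)·(-2) + 14·(-2) = -11; 0·1 + 4·(-2) + (-7)·(-2) = 6; 0·1 + 1·(-2) + (-2)·(-2) = 2; so z(0) = [-11, 6, 2]^T.
x_1(t) = Σ_i (v_i)_1 · z_i(0) · e^{λ_i t} (row 1 of V times the modal terms).
x_1(1.5) = 1·(-11)·e^{-5·1.5} + 2·6·e^{-4·1.5} + 0·2·e^{-3·1.5} = (-11)·0.000553 + 12·0.002479 + 0·0.011109 = 0.0237.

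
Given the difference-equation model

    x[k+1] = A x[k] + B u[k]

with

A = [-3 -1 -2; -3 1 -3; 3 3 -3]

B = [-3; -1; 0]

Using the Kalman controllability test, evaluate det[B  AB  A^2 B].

AB = [[10], [8], [-12]]
A^2B = [[-14], [14], [90]]
Controllability matrix C = [B  AB  A^2B] = [[-3, 10, -14], [-1, 8, 14], [0, -12, 90]]
Expanding along the first row, det(C) = (-3)·(8·90 - 14·(-12)) - 10·((-1)·90 - 14·0) + (-14)·((-1)·(-12) - 8·0) = (-3)·888 - 10·(-90) + (-14)·12 = -1932
Since det(C) ≠ 0, rank(C) = 3 and the system is completely controllable.

-1932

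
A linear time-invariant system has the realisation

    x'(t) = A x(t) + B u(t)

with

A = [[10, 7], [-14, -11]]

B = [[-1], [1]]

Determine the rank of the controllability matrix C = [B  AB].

1

AB = [[-3], [3]]
Controllability matrix C = [B  AB] = [[-1, -3], [1, 3]]
Every column of C is a scalar multiple of column 1 = [-1, 1] (multipliers 1, 3), so the columns span a one-dimensional space.
C ≠ 0, hence rank(C) = 1.
rank(C) = 1 < n = 2, so the pair (A, B) is not completely controllable.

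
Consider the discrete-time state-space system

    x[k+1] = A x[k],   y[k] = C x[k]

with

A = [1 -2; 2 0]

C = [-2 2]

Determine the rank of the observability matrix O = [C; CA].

2

CA = [[2, 4]]
Observability matrix O = [C; CA] = [[-2, 2], [2, 4]]
det(O) = (-2)·4 - 2·2 = -8 - 4 = -12 ≠ 0, so rank(O) = 2.
rank(O) = 2 = n, so the pair (A, C) is completely observable.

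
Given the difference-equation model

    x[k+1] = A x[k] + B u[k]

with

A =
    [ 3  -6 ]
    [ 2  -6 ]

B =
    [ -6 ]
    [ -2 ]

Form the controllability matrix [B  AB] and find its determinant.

AB = [[-6], [0]]
Controllability matrix C = [B  AB] = [[-6, -6], [-2, 0]]
det(C) = (-6)·0 - (-6)·(-2) = 0 - 12 = -12
Since det(C) ≠ 0, rank(C) = 2 and the system is completely controllable.

-12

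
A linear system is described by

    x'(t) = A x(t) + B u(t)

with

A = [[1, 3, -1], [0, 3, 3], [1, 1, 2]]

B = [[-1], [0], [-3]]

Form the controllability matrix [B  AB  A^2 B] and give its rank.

AB = [[2], [-9], [-7]]
A^2B = [[-18], [-48], [-21]]
Controllability matrix C = [B  AB  A^2B] = [[-1, 2, -18], [0, -9, -48], [-3, -7, -21]]
det(C) = (-1)·((-9)·(-21) - (-48)·(-7)) - 2·(0·(-21) - (-48)·(-3)) + (-18)·(0·(-7) - (-9)·(-3)) = (-1)·(-147) - 2·(-144) + (-18)·(-27) = 921 ≠ 0, so rank(C) = 3.
rank(C) = 3 = n, so the pair (A, B) is completely controllable.

3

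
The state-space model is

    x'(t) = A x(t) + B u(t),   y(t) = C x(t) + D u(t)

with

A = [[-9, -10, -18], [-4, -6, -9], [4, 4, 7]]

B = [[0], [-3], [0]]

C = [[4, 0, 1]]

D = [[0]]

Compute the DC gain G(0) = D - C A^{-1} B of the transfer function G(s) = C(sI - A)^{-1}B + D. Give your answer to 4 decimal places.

G(0) = C(-A)^{-1}B + D = -C A^{-1} B + D.
det A = -10, so A^{-1} = (1/-10)·adj(A) = [[3/5, 1/5, 9/5], [4/5, -9/10, 9/10], [-4/5, 2/5, -7/5]]
A^{-1} B = [-3/5, 27/10, -6/5]^T
C A^{-1} B = -18/5
G(0) = D - C A^{-1} B = 0 - (-18/5) = 18/5 ≈ 3.6000

3.6000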